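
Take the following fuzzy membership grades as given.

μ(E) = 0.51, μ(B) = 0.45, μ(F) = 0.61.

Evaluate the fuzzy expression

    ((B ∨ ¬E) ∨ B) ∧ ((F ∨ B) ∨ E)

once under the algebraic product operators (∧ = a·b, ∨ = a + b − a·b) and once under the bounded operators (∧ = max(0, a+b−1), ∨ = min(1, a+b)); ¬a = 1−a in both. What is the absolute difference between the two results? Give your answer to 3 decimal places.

0.243

Under algebraic product:
  ¬E = 1 − 0.5100 = 0.4900
  B ∨ ¬E = a + b − a·b on (0.4500, 0.4900) = 0.7195
  (B ∨ ¬E) ∨ B = a + b − a·b on (0.7195, 0.4500) = 0.8457
  F ∨ B = a + b − a·b on (0.6100, 0.4500) = 0.7855
  (F ∨ B) ∨ E = a + b − a·b on (0.7855, 0.5100) = 0.8949
  ((B ∨ ¬E) ∨ B) ∧ ((F ∨ B) ∨ E) = a·b on (0.8457, 0.8949) = 0.7568
  → value = 0.7568
Under bounded:
  ¬E = 1 − 0.51 = 0.49
  B ∨ ¬E = min(1, a+b) on (0.45, 0.49) = 0.94
  (B ∨ ¬E) ∨ B = min(1, a+b) on (0.94, 0.45) = 1.00
  F ∨ B = min(1, a+b) on (0.61, 0.45) = 1.00
  (F ∨ B) ∨ E = min(1, a+b) on (1.00, 0.51) = 1.00
  ((B ∨ ¬E) ∨ B) ∧ ((F ∨ B) ∨ E) = max(0, a+b−1) on (1.00, 1.00) = 1.00
  → value = 1.0000
|0.7568 − 1.0000| = 0.243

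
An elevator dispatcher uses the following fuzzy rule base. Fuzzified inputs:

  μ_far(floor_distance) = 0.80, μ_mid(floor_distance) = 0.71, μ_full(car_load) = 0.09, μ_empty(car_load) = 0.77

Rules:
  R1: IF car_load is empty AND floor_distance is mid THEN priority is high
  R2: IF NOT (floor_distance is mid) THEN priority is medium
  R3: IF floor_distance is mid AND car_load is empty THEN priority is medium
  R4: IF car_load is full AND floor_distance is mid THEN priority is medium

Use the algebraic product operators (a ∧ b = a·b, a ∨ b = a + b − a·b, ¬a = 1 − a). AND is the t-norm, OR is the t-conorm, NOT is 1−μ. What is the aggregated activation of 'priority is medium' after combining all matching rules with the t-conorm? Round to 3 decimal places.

R1: empty=0.77, mid=0.71; AND[a·b] → w = 0.5467
R2: ¬mid=1−0.71=0.29 → w = 0.2900
R3: mid=0.71, empty=0.77; AND[a·b] → w = 0.5467
R4: full=0.09, mid=0.71; AND[a·b] → w = 0.0639
Rules with consequent 'medium': {R2, R3, R4} → strengths 0.2900, 0.5467, 0.0639
Aggregate via t-conorm [a + b − a·b]: 0.6987

0.699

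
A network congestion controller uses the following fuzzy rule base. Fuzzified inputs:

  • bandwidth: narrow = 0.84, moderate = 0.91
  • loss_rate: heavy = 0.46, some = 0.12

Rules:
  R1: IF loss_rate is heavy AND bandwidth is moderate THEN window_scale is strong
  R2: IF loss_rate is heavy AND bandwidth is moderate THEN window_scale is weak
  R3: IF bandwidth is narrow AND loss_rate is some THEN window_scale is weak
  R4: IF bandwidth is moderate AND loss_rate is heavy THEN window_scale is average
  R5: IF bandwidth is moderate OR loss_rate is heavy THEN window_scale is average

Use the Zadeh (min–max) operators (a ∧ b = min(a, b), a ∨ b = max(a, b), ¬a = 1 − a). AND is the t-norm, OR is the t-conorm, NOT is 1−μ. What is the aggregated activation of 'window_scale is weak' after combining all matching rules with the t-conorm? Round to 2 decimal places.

R1: heavy=0.46, moderate=0.91; AND[min(a, b)] → w = 0.46
R2: heavy=0.46, moderate=0.91; AND[min(a, b)] → w = 0.46
R3: narrow=0.84, some=0.12; AND[min(a, b)] → w = 0.12
R4: moderate=0.91, heavy=0.46; AND[min(a, b)] → w = 0.46
R5: moderate=0.91, heavy=0.46; OR[max(a, b)] → w = 0.91
Rules with consequent 'weak': {R2, R3} → strengths 0.46, 0.12
Aggregate via t-conorm [max(a, b)]: 0.46

0.46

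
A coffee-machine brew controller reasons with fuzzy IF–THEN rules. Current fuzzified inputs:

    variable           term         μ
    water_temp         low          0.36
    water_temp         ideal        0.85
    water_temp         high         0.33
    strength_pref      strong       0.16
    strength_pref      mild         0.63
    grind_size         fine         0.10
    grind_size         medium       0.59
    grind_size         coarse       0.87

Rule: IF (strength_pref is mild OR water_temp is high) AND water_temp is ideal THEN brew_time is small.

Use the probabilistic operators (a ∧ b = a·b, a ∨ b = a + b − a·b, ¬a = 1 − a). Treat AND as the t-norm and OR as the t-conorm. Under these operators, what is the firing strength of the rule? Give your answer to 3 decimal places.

firing strength: (mild=0.63 OR high=0.33) = 0.7521; AND[a·b] with ideal=0.85 → w = 0.6393

0.639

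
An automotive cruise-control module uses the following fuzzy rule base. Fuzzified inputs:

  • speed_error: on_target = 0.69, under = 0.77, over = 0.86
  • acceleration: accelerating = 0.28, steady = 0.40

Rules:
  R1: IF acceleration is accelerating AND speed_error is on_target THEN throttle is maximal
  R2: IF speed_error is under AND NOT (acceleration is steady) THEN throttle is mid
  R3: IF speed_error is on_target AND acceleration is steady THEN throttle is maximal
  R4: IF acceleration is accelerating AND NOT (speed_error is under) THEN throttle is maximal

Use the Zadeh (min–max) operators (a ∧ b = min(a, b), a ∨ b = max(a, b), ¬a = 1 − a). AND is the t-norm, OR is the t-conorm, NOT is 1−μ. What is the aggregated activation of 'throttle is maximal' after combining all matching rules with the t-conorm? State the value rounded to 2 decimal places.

0.40

R1: accelerating=0.28, on_target=0.69; AND[min(a, b)] → w = 0.28
R2: under=0.77, ¬steady=1−0.40=0.60; AND[min(a, b)] → w = 0.60
R3: on_target=0.69, steady=0.40; AND[min(a, b)] → w = 0.40
R4: accelerating=0.28, ¬under=1−0.77=0.23; AND[min(a, b)] → w = 0.23
Rules with consequent 'maximal': {R1, R3, R4} → strengths 0.28, 0.40, 0.23
Aggregate via t-conorm [max(a, b)]: 0.40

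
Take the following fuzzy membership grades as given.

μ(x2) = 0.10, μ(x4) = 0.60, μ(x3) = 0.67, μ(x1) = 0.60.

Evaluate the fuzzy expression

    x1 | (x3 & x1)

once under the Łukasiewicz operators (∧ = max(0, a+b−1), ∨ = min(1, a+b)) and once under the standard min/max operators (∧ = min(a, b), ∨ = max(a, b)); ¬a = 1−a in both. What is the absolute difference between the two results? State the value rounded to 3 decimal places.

0.270

Under Łukasiewicz:
  x3 & x1 = max(0, a+b−1) on (0.67, 0.60) = 0.27
  x1 | (x3 & x1) = min(1, a+b) on (0.60, 0.27) = 0.87
  → value = 0.8700
Under standard min/max:
  x3 & x1 = min(a, b) on (0.67, 0.60) = 0.60
  x1 | (x3 & x1) = max(a, b) on (0.60, 0.60) = 0.60
  → value = 0.6000
|0.8700 − 0.6000| = 0.270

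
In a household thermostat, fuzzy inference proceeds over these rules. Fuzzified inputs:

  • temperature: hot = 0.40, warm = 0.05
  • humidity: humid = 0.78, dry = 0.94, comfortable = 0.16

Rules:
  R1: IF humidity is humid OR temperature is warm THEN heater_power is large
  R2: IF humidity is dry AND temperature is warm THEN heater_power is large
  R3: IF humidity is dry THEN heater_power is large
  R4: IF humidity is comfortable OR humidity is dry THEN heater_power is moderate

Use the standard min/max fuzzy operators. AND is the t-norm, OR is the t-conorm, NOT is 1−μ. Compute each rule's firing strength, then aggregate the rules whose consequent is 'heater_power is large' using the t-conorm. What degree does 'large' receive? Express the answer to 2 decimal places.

0.94

R1: humid=0.78, warm=0.05; OR[max(a, b)] → w = 0.78
R2: dry=0.94, warm=0.05; AND[min(a, b)] → w = 0.05
R3: dry=0.94 → w = 0.94
R4: comfortable=0.16, dry=0.94; OR[max(a, b)] → w = 0.94
Rules with consequent 'large': {R1, R2, R3} → strengths 0.78, 0.05, 0.94
Aggregate via t-conorm [max(a, b)]: 0.94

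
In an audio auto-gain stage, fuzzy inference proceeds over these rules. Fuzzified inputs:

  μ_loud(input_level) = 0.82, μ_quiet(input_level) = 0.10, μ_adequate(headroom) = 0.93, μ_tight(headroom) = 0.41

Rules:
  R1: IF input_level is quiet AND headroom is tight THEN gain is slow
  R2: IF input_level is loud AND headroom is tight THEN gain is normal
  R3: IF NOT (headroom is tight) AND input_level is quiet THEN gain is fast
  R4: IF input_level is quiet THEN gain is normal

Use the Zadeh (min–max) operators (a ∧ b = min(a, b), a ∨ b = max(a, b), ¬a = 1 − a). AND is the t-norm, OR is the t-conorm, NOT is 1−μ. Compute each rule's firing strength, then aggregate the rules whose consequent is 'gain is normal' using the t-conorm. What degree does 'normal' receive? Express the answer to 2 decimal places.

0.41

R1: quiet=0.10, tight=0.41; AND[min(a, b)] → w = 0.10
R2: loud=0.82, tight=0.41; AND[min(a, b)] → w = 0.41
R3: ¬tight=1−0.41=0.59, quiet=0.10; AND[min(a, b)] → w = 0.10
R4: quiet=0.10 → w = 0.10
Rules with consequent 'normal': {R2, R4} → strengths 0.41, 0.10
Aggregate via t-conorm [max(a, b)]: 0.41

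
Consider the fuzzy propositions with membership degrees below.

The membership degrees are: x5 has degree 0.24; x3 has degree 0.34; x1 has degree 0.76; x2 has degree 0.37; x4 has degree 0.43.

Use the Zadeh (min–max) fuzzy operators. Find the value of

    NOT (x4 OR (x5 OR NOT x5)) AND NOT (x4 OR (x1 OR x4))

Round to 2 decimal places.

NOT x5 = 1 − 0.24 = 0.76
x5 OR NOT x5 = max(a, b) on (0.24, 0.76) = 0.76
x4 OR (x5 OR NOT x5) = max(a, b) on (0.43, 0.76) = 0.76
NOT (x4 OR (x5 OR NOT x5)) = 1 − 0.76 = 0.24
x1 OR x4 = max(a, b) on (0.76, 0.43) = 0.76
x4 OR (x1 OR x4) = max(a, b) on (0.43, 0.76) = 0.76
NOT (x4 OR (x1 OR x4)) = 1 − 0.76 = 0.24
NOT (x4 OR (x5 OR NOT x5)) AND NOT (x4 OR (x1 OR x4)) = min(a, b) on (0.24, 0.24) = 0.24

0.24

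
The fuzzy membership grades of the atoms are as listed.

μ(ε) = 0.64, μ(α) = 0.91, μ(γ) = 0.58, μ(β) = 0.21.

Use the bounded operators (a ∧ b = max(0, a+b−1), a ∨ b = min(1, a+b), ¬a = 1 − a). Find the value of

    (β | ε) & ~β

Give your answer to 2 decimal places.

β | ε = min(1, a+b) on (0.21, 0.64) = 0.85
~β = 1 − 0.21 = 0.79
(β | ε) & ~β = max(0, a+b−1) on (0.85, 0.79) = 0.64

0.64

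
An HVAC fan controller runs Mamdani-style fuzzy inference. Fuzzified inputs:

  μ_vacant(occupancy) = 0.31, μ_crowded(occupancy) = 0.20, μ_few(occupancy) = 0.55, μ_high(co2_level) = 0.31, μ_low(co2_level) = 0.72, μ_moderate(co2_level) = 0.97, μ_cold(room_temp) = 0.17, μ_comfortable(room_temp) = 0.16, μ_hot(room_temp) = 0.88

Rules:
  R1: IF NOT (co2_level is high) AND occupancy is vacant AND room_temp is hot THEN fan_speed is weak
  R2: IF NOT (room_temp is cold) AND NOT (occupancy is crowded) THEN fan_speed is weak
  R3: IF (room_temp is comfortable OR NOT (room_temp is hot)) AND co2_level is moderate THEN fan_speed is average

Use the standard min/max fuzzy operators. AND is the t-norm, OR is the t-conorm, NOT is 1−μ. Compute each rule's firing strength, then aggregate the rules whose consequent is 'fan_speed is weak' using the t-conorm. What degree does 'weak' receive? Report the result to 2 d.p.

0.80

R1: ¬high=1−0.31=0.69, vacant=0.31, hot=0.88; AND[min(a, b)] → w = 0.31
R2: ¬cold=1−0.17=0.83, ¬crowded=1−0.20=0.80; AND[min(a, b)] → w = 0.80
R3: (comfortable=0.16 OR ¬hot=1−0.88=0.12) = 0.16; AND[min(a, b)] with moderate=0.97 → w = 0.16
Rules with consequent 'weak': {R1, R2} → strengths 0.31, 0.80
Aggregate via t-conorm [max(a, b)]: 0.80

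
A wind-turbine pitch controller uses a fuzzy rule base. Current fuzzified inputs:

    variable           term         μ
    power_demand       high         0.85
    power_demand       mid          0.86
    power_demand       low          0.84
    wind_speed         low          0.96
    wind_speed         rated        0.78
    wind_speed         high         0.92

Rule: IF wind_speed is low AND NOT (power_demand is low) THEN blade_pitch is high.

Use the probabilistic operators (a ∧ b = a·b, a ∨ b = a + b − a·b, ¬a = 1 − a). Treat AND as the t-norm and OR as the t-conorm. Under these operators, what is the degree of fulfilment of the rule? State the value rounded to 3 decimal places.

firing strength: low=0.96, ¬low=1−0.84=0.16; AND[a·b] → w = 0.1536

0.154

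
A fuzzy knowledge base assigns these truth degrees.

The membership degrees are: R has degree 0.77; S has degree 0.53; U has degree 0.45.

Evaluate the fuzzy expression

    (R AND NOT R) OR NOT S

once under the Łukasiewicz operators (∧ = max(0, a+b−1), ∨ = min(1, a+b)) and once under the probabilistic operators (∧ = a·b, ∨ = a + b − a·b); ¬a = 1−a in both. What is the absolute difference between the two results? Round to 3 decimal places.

0.094

Under Łukasiewicz:
  NOT R = 1 − 0.77 = 0.23
  R AND NOT R = max(0, a+b−1) on (0.77, 0.23) = 0.00
  NOT S = 1 − 0.53 = 0.47
  (R AND NOT R) OR NOT S = min(1, a+b) on (0.00, 0.47) = 0.47
  → value = 0.4700
Under probabilistic:
  NOT R = 1 − 0.7700 = 0.2300
  R AND NOT R = a·b on (0.7700, 0.2300) = 0.1771
  NOT S = 1 − 0.5300 = 0.4700
  (R AND NOT R) OR NOT S = a + b − a·b on (0.1771, 0.4700) = 0.5639
  → value = 0.5639
|0.4700 − 0.5639| = 0.094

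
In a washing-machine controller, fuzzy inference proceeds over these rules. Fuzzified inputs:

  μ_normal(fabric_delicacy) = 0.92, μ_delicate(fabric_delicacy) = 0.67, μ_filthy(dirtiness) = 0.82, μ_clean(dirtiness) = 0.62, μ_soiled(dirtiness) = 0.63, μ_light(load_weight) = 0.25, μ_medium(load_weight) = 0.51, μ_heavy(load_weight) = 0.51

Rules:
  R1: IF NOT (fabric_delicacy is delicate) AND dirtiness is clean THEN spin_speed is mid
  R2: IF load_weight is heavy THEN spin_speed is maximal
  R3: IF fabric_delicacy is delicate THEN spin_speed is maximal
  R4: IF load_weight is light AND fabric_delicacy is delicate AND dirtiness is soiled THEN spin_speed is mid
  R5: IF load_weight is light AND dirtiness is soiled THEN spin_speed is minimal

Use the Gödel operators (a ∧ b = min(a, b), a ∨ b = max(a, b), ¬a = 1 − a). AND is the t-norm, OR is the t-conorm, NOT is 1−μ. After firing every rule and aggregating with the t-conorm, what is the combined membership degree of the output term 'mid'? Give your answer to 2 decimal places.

R1: ¬delicate=1−0.67=0.33, clean=0.62; AND[min(a, b)] → w = 0.33
R2: heavy=0.51 → w = 0.51
R3: delicate=0.67 → w = 0.67
R4: light=0.25, delicate=0.67, soiled=0.63; AND[min(a, b)] → w = 0.25
R5: light=0.25, soiled=0.63; AND[min(a, b)] → w = 0.25
Rules with consequent 'mid': {R1, R4} → strengths 0.33, 0.25
Aggregate via t-conorm [max(a, b)]: 0.33

0.33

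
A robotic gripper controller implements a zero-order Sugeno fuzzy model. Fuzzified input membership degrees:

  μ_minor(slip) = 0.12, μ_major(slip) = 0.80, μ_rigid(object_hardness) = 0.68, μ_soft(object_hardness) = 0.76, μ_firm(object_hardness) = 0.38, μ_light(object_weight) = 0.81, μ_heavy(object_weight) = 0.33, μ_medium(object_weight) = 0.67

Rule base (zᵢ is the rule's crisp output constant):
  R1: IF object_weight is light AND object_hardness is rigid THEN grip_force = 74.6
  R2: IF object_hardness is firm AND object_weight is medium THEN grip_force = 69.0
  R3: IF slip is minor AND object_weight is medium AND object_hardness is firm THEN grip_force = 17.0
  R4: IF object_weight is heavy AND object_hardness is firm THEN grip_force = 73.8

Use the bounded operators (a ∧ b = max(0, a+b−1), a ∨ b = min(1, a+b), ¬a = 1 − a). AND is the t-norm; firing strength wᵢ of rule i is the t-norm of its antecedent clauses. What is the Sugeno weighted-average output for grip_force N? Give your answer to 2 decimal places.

R1 (z=74.6): light=0.81, rigid=0.68; AND[max(0, a+b−1)] → w = 0.49
R2 (z=69.0): firm=0.38, medium=0.67; AND[max(0, a+b−1)] → w = 0.05
R3 (z=17.0): minor=0.12, medium=0.67, firm=0.38; AND[max(0, a+b−1)] → w = 0.00
R4 (z=73.8): heavy=0.33, firm=0.38; AND[max(0, a+b−1)] → w = 0.00
Weighted average = (0.49·74.6 + 0.05·69.0 + 0.00·17.0 + 0.00·73.8) / (0.49 + 0.05 + 0.00 + 0.00)
  = 40.0040 / 0.5400 = 74.08

74.08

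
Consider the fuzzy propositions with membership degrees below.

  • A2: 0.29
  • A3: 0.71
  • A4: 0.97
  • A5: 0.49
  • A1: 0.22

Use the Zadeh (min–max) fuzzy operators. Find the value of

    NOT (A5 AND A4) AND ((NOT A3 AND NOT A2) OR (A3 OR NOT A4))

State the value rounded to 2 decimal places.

A5 AND A4 = min(a, b) on (0.49, 0.97) = 0.49
NOT (A5 AND A4) = 1 − 0.49 = 0.51
NOT A3 = 1 − 0.71 = 0.29
NOT A2 = 1 − 0.29 = 0.71
NOT A3 AND NOT A2 = min(a, b) on (0.29, 0.71) = 0.29
NOT A4 = 1 − 0.97 = 0.03
A3 OR NOT A4 = max(a, b) on (0.71, 0.03) = 0.71
(NOT A3 AND NOT A2) OR (A3 OR NOT A4) = max(a, b) on (0.29, 0.71) = 0.71
NOT (A5 AND A4) AND ((NOT A3 AND NOT A2) OR (A3 OR NOT A4)) = min(a, b) on (0.51, 0.71) = 0.51

0.51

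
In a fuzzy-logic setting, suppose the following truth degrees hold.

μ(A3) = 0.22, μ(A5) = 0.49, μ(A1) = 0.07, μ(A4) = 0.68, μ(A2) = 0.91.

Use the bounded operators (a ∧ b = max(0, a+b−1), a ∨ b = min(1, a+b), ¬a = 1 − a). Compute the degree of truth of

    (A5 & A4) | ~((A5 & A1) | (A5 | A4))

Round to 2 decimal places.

A5 & A4 = max(0, a+b−1) on (0.49, 0.68) = 0.17
A5 & A1 = max(0, a+b−1) on (0.49, 0.07) = 0.00
A5 | A4 = min(1, a+b) on (0.49, 0.68) = 1.00
(A5 & A1) | (A5 | A4) = min(1, a+b) on (0.00, 1.00) = 1.00
~((A5 & A1) | (A5 | A4)) = 1 − 1.00 = 0.00
(A5 & A4) | ~((A5 & A1) | (A5 | A4)) = min(1, a+b) on (0.17, 0.00) = 0.17

0.17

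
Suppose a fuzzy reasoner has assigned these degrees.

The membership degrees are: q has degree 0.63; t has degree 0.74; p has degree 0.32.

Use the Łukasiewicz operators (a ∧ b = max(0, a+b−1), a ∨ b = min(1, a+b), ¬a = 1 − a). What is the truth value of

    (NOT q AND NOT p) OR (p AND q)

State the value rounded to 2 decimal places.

0.05

NOT q = 1 − 0.63 = 0.37
NOT p = 1 − 0.32 = 0.68
NOT q AND NOT p = max(0, a+b−1) on (0.37, 0.68) = 0.05
p AND q = max(0, a+b−1) on (0.32, 0.63) = 0.00
(NOT q AND NOT p) OR (p AND q) = min(1, a+b) on (0.05, 0.00) = 0.05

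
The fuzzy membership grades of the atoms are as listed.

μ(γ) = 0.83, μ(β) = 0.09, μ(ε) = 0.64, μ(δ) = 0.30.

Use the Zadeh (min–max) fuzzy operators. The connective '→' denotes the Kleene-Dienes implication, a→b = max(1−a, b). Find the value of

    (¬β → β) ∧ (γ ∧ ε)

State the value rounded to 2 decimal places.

¬β = 1 − 0.09 = 0.91
¬β → β  [Kleene-Dienes: max(1−a, b)] with a=0.91, b=0.09 → 0.09
γ ∧ ε = min(a, b) on (0.83, 0.64) = 0.64
(¬β → β) ∧ (γ ∧ ε) = min(a, b) on (0.09, 0.64) = 0.09

0.09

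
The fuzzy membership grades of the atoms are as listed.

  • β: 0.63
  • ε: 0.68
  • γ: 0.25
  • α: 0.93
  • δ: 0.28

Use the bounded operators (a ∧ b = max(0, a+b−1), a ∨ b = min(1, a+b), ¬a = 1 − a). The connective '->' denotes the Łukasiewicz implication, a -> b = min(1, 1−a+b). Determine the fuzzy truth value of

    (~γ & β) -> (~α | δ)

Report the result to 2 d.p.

0.97

~γ = 1 − 0.25 = 0.75
~γ & β = max(0, a+b−1) on (0.75, 0.63) = 0.38
~α = 1 − 0.93 = 0.07
~α | δ = min(1, a+b) on (0.07, 0.28) = 0.35
(~γ & β) -> (~α | δ)  [Łukasiewicz: min(1, 1−a+b)] with a=0.38, b=0.35 → 0.97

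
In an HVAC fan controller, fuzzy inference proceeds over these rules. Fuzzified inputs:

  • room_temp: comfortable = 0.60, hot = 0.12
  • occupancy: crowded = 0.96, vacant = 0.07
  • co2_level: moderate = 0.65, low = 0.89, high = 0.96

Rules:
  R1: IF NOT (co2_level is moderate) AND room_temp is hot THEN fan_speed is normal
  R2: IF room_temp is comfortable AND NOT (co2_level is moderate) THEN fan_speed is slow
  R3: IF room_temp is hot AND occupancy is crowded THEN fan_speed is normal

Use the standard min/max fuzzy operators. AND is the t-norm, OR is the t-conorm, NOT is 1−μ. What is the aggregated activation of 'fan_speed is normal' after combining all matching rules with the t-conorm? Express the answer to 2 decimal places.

R1: ¬moderate=1−0.65=0.35, hot=0.12; AND[min(a, b)] → w = 0.12
R2: comfortable=0.60, ¬moderate=1−0.65=0.35; AND[min(a, b)] → w = 0.35
R3: hot=0.12, crowded=0.96; AND[min(a, b)] → w = 0.12
Rules with consequent 'normal': {R1, R3} → strengths 0.12, 0.12
Aggregate via t-conorm [max(a, b)]: 0.12

0.12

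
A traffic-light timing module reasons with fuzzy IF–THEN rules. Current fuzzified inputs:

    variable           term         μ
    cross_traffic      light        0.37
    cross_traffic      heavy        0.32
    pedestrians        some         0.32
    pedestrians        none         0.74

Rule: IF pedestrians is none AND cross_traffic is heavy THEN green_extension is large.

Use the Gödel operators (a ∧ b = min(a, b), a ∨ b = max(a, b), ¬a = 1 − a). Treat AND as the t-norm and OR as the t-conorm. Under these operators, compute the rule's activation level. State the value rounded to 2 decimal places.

firing strength: none=0.74, heavy=0.32; AND[min(a, b)] → w = 0.32

0.32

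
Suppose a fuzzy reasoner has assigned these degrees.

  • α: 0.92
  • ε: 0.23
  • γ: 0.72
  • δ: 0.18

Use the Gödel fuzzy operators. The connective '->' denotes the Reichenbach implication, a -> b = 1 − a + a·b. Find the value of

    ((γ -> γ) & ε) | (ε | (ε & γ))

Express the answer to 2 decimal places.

0.23

γ -> γ  [Reichenbach: 1 − a + a·b] with a=0.72, b=0.72 → 0.80
(γ -> γ) & ε = min(a, b) on (0.80, 0.23) = 0.23
ε & γ = min(a, b) on (0.23, 0.72) = 0.23
ε | (ε & γ) = max(a, b) on (0.23, 0.23) = 0.23
((γ -> γ) & ε) | (ε | (ε & γ)) = max(a, b) on (0.23, 0.23) = 0.23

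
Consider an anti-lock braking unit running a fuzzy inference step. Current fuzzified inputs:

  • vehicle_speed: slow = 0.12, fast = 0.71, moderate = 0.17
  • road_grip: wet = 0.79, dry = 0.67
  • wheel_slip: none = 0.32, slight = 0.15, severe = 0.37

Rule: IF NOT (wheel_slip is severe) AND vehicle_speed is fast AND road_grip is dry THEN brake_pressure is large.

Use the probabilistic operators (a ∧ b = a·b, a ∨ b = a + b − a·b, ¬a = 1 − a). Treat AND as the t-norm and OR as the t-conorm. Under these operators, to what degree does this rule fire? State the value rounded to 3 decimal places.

0.300

firing strength: ¬severe=1−0.37=0.63, fast=0.71, dry=0.67; AND[a·b] → w = 0.2997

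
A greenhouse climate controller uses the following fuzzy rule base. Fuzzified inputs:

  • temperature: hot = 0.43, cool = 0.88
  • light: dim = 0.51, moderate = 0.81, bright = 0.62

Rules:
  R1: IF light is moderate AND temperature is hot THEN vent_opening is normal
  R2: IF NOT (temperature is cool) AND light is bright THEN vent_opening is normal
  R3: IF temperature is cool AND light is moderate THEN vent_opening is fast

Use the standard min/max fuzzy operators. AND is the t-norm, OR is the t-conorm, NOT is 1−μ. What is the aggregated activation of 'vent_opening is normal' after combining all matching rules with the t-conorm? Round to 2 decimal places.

R1: moderate=0.81, hot=0.43; AND[min(a, b)] → w = 0.43
R2: ¬cool=1−0.88=0.12, bright=0.62; AND[min(a, b)] → w = 0.12
R3: cool=0.88, moderate=0.81; AND[min(a, b)] → w = 0.81
Rules with consequent 'normal': {R1, R2} → strengths 0.43, 0.12
Aggregate via t-conorm [max(a, b)]: 0.43

0.43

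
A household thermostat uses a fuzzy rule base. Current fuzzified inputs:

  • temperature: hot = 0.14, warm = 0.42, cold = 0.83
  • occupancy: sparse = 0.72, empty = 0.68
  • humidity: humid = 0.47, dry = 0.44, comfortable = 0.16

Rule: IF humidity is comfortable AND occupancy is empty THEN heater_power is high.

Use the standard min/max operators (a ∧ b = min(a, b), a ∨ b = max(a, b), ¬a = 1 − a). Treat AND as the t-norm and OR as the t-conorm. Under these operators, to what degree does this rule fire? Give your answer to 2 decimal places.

0.16

firing strength: comfortable=0.16, empty=0.68; AND[min(a, b)] → w = 0.16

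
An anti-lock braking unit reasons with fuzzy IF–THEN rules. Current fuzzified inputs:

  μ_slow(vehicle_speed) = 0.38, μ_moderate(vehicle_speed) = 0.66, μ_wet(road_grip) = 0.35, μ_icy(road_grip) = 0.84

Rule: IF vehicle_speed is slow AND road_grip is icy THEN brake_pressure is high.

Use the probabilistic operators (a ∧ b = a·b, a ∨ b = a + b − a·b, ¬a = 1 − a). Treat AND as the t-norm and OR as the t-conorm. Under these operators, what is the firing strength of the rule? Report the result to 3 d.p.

firing strength: slow=0.38, icy=0.84; AND[a·b] → w = 0.3192

0.319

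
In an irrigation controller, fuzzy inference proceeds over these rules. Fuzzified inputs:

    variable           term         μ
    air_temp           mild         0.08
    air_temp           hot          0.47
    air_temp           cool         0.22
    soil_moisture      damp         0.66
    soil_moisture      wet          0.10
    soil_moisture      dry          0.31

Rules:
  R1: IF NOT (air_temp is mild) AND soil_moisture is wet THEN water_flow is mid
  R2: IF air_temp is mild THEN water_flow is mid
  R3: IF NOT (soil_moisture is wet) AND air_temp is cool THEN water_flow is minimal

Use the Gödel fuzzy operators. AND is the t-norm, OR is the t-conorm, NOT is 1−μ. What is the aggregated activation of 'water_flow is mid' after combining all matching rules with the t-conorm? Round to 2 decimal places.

0.10

R1: ¬mild=1−0.08=0.92, wet=0.10; AND[min(a, b)] → w = 0.10
R2: mild=0.08 → w = 0.08
R3: ¬wet=1−0.10=0.90, cool=0.22; AND[min(a, b)] → w = 0.22
Rules with consequent 'mid': {R1, R2} → strengths 0.10, 0.08
Aggregate via t-conorm [max(a, b)]: 0.10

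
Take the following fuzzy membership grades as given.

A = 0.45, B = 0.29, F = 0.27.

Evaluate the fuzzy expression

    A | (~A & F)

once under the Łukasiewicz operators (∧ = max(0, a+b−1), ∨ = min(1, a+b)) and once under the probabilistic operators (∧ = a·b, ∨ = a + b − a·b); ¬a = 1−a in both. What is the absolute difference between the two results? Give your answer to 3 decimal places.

0.082

Under Łukasiewicz:
  ~A = 1 − 0.45 = 0.55
  ~A & F = max(0, a+b−1) on (0.55, 0.27) = 0.00
  A | (~A & F) = min(1, a+b) on (0.45, 0.00) = 0.45
  → value = 0.4500
Under probabilistic:
  ~A = 1 − 0.4500 = 0.5500
  ~A & F = a·b on (0.5500, 0.2700) = 0.1485
  A | (~A & F) = a + b − a·b on (0.4500, 0.1485) = 0.5317
  → value = 0.5317
|0.4500 − 0.5317| = 0.082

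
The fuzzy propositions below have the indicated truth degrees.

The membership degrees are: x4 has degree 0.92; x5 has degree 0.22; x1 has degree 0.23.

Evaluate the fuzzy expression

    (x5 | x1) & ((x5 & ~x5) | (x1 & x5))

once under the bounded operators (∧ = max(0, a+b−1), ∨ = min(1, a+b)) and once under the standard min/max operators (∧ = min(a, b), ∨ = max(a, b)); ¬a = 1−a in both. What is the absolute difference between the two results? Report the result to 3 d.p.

0.220

Under bounded:
  x5 | x1 = min(1, a+b) on (0.22, 0.23) = 0.45
  ~x5 = 1 − 0.22 = 0.78
  x5 & ~x5 = max(0, a+b−1) on (0.22, 0.78) = 0.00
  x1 & x5 = max(0, a+b−1) on (0.23, 0.22) = 0.00
  (x5 & ~x5) | (x1 & x5) = min(1, a+b) on (0.00, 0.00) = 0.00
  (x5 | x1) & ((x5 & ~x5) | (x1 & x5)) = max(0, a+b−1) on (0.45, 0.00) = 0.00
  → value = 0.0000
Under standard min/max:
  x5 | x1 = max(a, b) on (0.22, 0.23) = 0.23
  ~x5 = 1 − 0.22 = 0.78
  x5 & ~x5 = min(a, b) on (0.22, 0.78) = 0.22
  x1 & x5 = min(a, b) on (0.23, 0.22) = 0.22
  (x5 & ~x5) | (x1 & x5) = max(a, b) on (0.22, 0.22) = 0.22
  (x5 | x1) & ((x5 & ~x5) | (x1 & x5)) = min(a, b) on (0.23, 0.22) = 0.22
  → value = 0.2200
|0.0000 − 0.2200| = 0.220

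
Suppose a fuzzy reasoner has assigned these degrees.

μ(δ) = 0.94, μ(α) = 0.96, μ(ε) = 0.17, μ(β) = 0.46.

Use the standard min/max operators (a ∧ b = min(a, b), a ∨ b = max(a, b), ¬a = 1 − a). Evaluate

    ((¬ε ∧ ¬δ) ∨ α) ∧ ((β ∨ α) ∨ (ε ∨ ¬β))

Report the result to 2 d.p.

0.96

¬ε = 1 − 0.17 = 0.83
¬δ = 1 − 0.94 = 0.06
¬ε ∧ ¬δ = min(a, b) on (0.83, 0.06) = 0.06
(¬ε ∧ ¬δ) ∨ α = max(a, b) on (0.06, 0.96) = 0.96
β ∨ α = max(a, b) on (0.46, 0.96) = 0.96
¬β = 1 − 0.46 = 0.54
ε ∨ ¬β = max(a, b) on (0.17, 0.54) = 0.54
(β ∨ α) ∨ (ε ∨ ¬β) = max(a, b) on (0.96, 0.54) = 0.96
((¬ε ∧ ¬δ) ∨ α) ∧ ((β ∨ α) ∨ (ε ∨ ¬β)) = min(a, b) on (0.96, 0.96) = 0.96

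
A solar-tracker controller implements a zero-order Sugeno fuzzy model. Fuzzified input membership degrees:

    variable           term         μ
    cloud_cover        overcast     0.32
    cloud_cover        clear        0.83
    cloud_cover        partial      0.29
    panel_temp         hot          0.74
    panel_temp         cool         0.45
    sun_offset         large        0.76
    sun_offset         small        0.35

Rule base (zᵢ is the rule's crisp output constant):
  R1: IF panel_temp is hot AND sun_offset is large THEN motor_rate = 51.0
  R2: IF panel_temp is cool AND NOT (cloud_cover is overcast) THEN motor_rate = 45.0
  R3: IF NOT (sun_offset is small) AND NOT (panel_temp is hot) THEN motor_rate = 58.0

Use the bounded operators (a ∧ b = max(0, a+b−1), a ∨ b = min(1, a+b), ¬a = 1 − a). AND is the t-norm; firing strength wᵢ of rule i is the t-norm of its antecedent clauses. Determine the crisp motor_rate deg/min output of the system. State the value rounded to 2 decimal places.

R1 (z=51.0): hot=0.74, large=0.76; AND[max(0, a+b−1)] → w = 0.50
R2 (z=45.0): cool=0.45, ¬overcast=1−0.32=0.68; AND[max(0, a+b−1)] → w = 0.13
R3 (z=58.0): ¬small=1−0.35=0.65, ¬hot=1−0.74=0.26; AND[max(0, a+b−1)] → w = 0.00
Weighted average = (0.50·51.0 + 0.13·45.0 + 0.00·58.0) / (0.50 + 0.13 + 0.00)
  = 31.3500 / 0.6300 = 49.76

49.76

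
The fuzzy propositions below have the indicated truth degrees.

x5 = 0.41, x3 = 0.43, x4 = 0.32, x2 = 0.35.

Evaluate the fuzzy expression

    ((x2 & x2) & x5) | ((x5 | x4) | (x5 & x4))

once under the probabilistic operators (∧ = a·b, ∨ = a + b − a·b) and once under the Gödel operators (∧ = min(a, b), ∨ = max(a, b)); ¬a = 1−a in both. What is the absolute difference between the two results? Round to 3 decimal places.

0.259

Under probabilistic:
  x2 & x2 = a·b on (0.3500, 0.3500) = 0.1225
  (x2 & x2) & x5 = a·b on (0.1225, 0.4100) = 0.0502
  x5 | x4 = a + b − a·b on (0.4100, 0.3200) = 0.5988
  x5 & x4 = a·b on (0.4100, 0.3200) = 0.1312
  (x5 | x4) | (x5 & x4) = a + b − a·b on (0.5988, 0.1312) = 0.6514
  ((x2 & x2) & x5) | ((x5 | x4) | (x5 & x4)) = a + b − a·b on (0.0502, 0.6514) = 0.6689
  → value = 0.6689
Under Gödel:
  x2 & x2 = min(a, b) on (0.35, 0.35) = 0.35
  (x2 & x2) & x5 = min(a, b) on (0.35, 0.41) = 0.35
  x5 | x4 = max(a, b) on (0.41, 0.32) = 0.41
  x5 & x4 = min(a, b) on (0.41, 0.32) = 0.32
  (x5 | x4) | (x5 & x4) = max(a, b) on (0.41, 0.32) = 0.41
  ((x2 & x2) & x5) | ((x5 | x4) | (x5 & x4)) = max(a, b) on (0.35, 0.41) = 0.41
  → value = 0.4100
|0.6689 − 0.4100| = 0.259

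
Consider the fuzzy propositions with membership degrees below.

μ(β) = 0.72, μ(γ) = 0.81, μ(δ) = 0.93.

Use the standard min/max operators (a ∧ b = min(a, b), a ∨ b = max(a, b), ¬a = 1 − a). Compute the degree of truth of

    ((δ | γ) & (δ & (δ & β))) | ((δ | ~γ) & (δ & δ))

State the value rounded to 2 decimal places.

0.93

δ | γ = max(a, b) on (0.93, 0.81) = 0.93
δ & β = min(a, b) on (0.93, 0.72) = 0.72
δ & (δ & β) = min(a, b) on (0.93, 0.72) = 0.72
(δ | γ) & (δ & (δ & β)) = min(a, b) on (0.93, 0.72) = 0.72
~γ = 1 − 0.81 = 0.19
δ | ~γ = max(a, b) on (0.93, 0.19) = 0.93
δ & δ = min(a, b) on (0.93, 0.93) = 0.93
(δ | ~γ) & (δ & δ) = min(a, b) on (0.93, 0.93) = 0.93
((δ | γ) & (δ & (δ & β))) | ((δ | ~γ) & (δ & δ)) = max(a, b) on (0.72, 0.93) = 0.93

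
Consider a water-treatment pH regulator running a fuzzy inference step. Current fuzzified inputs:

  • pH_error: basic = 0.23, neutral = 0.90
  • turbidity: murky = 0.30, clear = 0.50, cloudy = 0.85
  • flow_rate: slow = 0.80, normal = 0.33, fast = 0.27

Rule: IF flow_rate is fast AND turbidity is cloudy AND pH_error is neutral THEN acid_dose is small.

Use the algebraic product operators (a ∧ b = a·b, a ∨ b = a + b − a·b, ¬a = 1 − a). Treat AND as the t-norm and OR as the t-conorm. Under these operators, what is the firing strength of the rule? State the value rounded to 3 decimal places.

firing strength: fast=0.27, cloudy=0.85, neutral=0.90; AND[a·b] → w = 0.2066

0.207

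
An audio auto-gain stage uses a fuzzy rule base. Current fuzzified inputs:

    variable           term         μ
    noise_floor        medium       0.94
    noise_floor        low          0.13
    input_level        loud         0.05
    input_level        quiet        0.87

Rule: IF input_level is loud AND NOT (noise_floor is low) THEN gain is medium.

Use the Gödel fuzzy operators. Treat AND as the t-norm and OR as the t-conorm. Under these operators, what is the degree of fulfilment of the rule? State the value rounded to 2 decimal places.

firing strength: loud=0.05, ¬low=1−0.13=0.87; AND[min(a, b)] → w = 0.05

0.05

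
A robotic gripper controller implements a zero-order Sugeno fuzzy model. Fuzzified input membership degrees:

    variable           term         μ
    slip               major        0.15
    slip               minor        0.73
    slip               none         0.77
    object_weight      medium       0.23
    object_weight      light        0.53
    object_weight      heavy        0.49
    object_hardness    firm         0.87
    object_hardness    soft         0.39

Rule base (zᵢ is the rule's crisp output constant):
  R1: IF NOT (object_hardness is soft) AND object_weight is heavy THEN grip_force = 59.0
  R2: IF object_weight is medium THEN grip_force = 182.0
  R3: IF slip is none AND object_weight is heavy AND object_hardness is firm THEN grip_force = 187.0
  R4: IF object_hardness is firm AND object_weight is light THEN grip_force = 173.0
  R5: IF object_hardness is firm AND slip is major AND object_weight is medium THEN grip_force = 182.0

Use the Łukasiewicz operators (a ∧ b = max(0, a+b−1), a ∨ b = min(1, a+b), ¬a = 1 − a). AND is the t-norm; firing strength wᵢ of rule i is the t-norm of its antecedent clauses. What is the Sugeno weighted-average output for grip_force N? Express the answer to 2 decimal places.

R1 (z=59.0): ¬soft=1−0.39=0.61, heavy=0.49; AND[max(0, a+b−1)] → w = 0.10
R2 (z=182.0): medium=0.23 → w = 0.23
R3 (z=187.0): none=0.77, heavy=0.49, firm=0.87; AND[max(0, a+b−1)] → w = 0.13
R4 (z=173.0): firm=0.87, light=0.53; AND[max(0, a+b−1)] → w = 0.40
R5 (z=182.0): firm=0.87, major=0.15, medium=0.23; AND[max(0, a+b−1)] → w = 0.00
Weighted average = (0.10·59.0 + 0.23·182.0 + 0.13·187.0 + 0.40·173.0 + 0.00·182.0) / (0.10 + 0.23 + 0.13 + 0.40 + 0.00)
  = 141.2700 / 0.8600 = 164.27

164.27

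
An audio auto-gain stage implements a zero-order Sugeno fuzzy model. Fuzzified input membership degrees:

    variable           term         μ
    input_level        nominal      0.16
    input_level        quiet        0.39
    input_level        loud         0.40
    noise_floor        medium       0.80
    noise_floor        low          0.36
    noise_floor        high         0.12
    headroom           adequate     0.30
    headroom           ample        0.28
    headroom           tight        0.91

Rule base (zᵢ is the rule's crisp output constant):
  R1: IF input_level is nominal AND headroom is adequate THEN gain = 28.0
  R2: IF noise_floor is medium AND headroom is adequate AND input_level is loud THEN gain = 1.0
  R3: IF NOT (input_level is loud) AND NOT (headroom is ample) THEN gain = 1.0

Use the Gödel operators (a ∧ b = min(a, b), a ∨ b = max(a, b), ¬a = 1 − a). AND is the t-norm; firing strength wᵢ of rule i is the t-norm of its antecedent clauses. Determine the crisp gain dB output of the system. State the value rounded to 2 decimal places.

5.08

R1 (z=28.0): nominal=0.16, adequate=0.30; AND[min(a, b)] → w = 0.16
R2 (z=1.0): medium=0.80, adequate=0.30, loud=0.40; AND[min(a, b)] → w = 0.30
R3 (z=1.0): ¬loud=1−0.40=0.60, ¬ample=1−0.28=0.72; AND[min(a, b)] → w = 0.60
Weighted average = (0.16·28.0 + 0.30·1.0 + 0.60·1.0) / (0.16 + 0.30 + 0.60)
  = 5.3800 / 1.0600 = 5.08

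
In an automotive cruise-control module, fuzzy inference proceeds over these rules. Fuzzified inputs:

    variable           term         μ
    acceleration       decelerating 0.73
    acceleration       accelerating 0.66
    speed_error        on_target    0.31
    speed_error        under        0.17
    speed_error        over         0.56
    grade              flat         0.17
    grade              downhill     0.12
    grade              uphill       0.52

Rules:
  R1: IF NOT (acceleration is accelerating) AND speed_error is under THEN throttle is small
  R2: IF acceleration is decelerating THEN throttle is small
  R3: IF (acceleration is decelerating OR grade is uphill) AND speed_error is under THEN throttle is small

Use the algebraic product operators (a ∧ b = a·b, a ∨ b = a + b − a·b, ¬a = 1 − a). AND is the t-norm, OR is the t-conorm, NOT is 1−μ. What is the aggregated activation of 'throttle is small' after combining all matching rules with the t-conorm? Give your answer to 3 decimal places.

0.783

R1: ¬accelerating=1−0.66=0.34, under=0.17; AND[a·b] → w = 0.0578
R2: decelerating=0.73 → w = 0.7300
R3: (decelerating=0.73 OR uphill=0.52) = 0.8704; AND[a·b] with under=0.17 → w = 0.1480
Rules with consequent 'small': {R1, R2, R3} → strengths 0.0578, 0.7300, 0.1480
Aggregate via t-conorm [a + b − a·b]: 0.7832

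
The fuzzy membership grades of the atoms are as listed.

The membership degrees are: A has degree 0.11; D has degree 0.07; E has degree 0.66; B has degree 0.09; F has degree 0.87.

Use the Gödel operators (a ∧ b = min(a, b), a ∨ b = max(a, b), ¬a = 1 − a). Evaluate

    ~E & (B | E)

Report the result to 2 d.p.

0.34

~E = 1 − 0.66 = 0.34
B | E = max(a, b) on (0.09, 0.66) = 0.66
~E & (B | E) = min(a, b) on (0.34, 0.66) = 0.34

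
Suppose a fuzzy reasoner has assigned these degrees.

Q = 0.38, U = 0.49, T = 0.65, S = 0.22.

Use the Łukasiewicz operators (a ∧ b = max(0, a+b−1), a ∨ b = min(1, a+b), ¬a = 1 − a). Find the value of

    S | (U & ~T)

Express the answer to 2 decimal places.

~T = 1 − 0.65 = 0.35
U & ~T = max(0, a+b−1) on (0.49, 0.35) = 0.00
S | (U & ~T) = min(1, a+b) on (0.22, 0.00) = 0.22

0.22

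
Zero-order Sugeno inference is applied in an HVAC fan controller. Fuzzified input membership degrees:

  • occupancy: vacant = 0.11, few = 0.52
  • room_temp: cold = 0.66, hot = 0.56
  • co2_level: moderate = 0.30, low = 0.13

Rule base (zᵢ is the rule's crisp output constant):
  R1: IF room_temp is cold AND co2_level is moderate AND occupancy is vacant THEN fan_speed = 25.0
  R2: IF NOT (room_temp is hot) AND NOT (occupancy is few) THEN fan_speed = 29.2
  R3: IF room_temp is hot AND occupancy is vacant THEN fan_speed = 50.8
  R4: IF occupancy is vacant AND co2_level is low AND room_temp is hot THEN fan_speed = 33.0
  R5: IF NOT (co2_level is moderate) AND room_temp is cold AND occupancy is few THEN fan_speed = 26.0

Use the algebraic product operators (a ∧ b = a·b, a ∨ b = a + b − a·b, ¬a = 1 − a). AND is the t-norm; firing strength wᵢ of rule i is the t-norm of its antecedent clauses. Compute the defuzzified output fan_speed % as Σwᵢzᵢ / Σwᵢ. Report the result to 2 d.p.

30.12

R1 (z=25.0): cold=0.66, moderate=0.30, vacant=0.11; AND[a·b] → w = 0.0218
R2 (z=29.2): ¬hot=1−0.56=0.44, ¬few=1−0.52=0.48; AND[a·b] → w = 0.2112
R3 (z=50.8): hot=0.56, vacant=0.11; AND[a·b] → w = 0.0616
R4 (z=33.0): vacant=0.11, low=0.13, hot=0.56; AND[a·b] → w = 0.0080
R5 (z=26.0): ¬moderate=1−0.30=0.70, cold=0.66, few=0.52; AND[a·b] → w = 0.2402
Weighted average = (0.0218·25.0 + 0.2112·29.2 + 0.0616·50.8 + 0.0080·33.0 + 0.2402·26.0) / (0.0218 + 0.2112 + 0.0616 + 0.0080 + 0.2402)
  = 16.3513 / 0.5428 = 30.12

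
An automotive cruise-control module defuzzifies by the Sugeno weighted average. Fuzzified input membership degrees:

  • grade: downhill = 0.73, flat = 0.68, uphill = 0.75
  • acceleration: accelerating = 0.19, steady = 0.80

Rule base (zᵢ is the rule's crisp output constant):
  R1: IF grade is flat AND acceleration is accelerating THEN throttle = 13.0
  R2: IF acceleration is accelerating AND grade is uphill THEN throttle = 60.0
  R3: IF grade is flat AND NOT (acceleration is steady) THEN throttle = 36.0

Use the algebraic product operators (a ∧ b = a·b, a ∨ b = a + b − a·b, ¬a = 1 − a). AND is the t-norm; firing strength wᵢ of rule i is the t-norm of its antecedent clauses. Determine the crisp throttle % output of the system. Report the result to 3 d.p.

37.100

R1 (z=13.0): flat=0.68, accelerating=0.19; AND[a·b] → w = 0.1292
R2 (z=60.0): accelerating=0.19, uphill=0.75; AND[a·b] → w = 0.1425
R3 (z=36.0): flat=0.68, ¬steady=1−0.80=0.20; AND[a·b] → w = 0.1360
Weighted average = (0.1292·13.0 + 0.1425·60.0 + 0.1360·36.0) / (0.1292 + 0.1425 + 0.1360)
  = 15.1256 / 0.4077 = 37.100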